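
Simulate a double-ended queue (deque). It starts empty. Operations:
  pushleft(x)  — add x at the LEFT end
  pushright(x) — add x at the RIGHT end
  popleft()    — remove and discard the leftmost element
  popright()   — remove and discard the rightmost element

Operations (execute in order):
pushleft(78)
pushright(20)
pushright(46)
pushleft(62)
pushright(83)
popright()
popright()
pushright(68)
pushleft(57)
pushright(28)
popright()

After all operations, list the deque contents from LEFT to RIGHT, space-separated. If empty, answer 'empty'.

pushleft(78): [78]
pushright(20): [78, 20]
pushright(46): [78, 20, 46]
pushleft(62): [62, 78, 20, 46]
pushright(83): [62, 78, 20, 46, 83]
popright(): [62, 78, 20, 46]
popright(): [62, 78, 20]
pushright(68): [62, 78, 20, 68]
pushleft(57): [57, 62, 78, 20, 68]
pushright(28): [57, 62, 78, 20, 68, 28]
popright(): [57, 62, 78, 20, 68]

Answer: 57 62 78 20 68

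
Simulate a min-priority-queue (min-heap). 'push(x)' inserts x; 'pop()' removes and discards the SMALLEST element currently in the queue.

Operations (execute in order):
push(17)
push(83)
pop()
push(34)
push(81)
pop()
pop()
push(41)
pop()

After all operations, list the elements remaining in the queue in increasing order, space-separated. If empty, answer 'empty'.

Answer: 83

Derivation:
push(17): heap contents = [17]
push(83): heap contents = [17, 83]
pop() → 17: heap contents = [83]
push(34): heap contents = [34, 83]
push(81): heap contents = [34, 81, 83]
pop() → 34: heap contents = [81, 83]
pop() → 81: heap contents = [83]
push(41): heap contents = [41, 83]
pop() → 41: heap contents = [83]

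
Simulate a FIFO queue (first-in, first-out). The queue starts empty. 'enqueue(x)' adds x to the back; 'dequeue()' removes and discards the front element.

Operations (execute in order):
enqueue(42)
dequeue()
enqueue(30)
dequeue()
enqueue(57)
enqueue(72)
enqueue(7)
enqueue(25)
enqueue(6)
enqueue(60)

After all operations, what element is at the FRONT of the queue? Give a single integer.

Answer: 57

Derivation:
enqueue(42): queue = [42]
dequeue(): queue = []
enqueue(30): queue = [30]
dequeue(): queue = []
enqueue(57): queue = [57]
enqueue(72): queue = [57, 72]
enqueue(7): queue = [57, 72, 7]
enqueue(25): queue = [57, 72, 7, 25]
enqueue(6): queue = [57, 72, 7, 25, 6]
enqueue(60): queue = [57, 72, 7, 25, 6, 60]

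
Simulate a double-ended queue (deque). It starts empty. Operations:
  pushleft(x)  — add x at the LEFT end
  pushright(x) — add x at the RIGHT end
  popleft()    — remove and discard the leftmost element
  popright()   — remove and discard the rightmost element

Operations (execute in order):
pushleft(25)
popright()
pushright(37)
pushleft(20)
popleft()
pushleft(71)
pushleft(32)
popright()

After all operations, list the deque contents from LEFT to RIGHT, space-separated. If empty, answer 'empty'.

Answer: 32 71

Derivation:
pushleft(25): [25]
popright(): []
pushright(37): [37]
pushleft(20): [20, 37]
popleft(): [37]
pushleft(71): [71, 37]
pushleft(32): [32, 71, 37]
popright(): [32, 71]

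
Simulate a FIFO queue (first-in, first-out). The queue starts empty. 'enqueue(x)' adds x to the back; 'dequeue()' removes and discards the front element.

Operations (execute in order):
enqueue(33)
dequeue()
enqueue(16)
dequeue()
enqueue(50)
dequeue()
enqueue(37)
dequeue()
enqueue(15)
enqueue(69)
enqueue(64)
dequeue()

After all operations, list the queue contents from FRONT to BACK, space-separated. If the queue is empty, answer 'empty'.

enqueue(33): [33]
dequeue(): []
enqueue(16): [16]
dequeue(): []
enqueue(50): [50]
dequeue(): []
enqueue(37): [37]
dequeue(): []
enqueue(15): [15]
enqueue(69): [15, 69]
enqueue(64): [15, 69, 64]
dequeue(): [69, 64]

Answer: 69 64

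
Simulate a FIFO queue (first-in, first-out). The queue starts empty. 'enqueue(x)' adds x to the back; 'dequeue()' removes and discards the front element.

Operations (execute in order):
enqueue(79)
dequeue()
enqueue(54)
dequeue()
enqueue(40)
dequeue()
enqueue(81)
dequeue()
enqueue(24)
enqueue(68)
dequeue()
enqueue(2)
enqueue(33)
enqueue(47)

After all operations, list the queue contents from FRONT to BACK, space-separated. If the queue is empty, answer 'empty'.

Answer: 68 2 33 47

Derivation:
enqueue(79): [79]
dequeue(): []
enqueue(54): [54]
dequeue(): []
enqueue(40): [40]
dequeue(): []
enqueue(81): [81]
dequeue(): []
enqueue(24): [24]
enqueue(68): [24, 68]
dequeue(): [68]
enqueue(2): [68, 2]
enqueue(33): [68, 2, 33]
enqueue(47): [68, 2, 33, 47]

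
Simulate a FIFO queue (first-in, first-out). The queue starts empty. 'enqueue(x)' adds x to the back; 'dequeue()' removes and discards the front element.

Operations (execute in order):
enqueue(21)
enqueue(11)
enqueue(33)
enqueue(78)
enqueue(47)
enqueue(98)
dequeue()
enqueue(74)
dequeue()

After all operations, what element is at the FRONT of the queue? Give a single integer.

Answer: 33

Derivation:
enqueue(21): queue = [21]
enqueue(11): queue = [21, 11]
enqueue(33): queue = [21, 11, 33]
enqueue(78): queue = [21, 11, 33, 78]
enqueue(47): queue = [21, 11, 33, 78, 47]
enqueue(98): queue = [21, 11, 33, 78, 47, 98]
dequeue(): queue = [11, 33, 78, 47, 98]
enqueue(74): queue = [11, 33, 78, 47, 98, 74]
dequeue(): queue = [33, 78, 47, 98, 74]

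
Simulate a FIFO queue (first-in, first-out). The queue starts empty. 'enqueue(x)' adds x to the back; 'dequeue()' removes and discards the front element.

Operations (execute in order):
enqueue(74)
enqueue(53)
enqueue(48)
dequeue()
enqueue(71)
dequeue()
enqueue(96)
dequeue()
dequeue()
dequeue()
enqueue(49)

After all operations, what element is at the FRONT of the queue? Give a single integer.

enqueue(74): queue = [74]
enqueue(53): queue = [74, 53]
enqueue(48): queue = [74, 53, 48]
dequeue(): queue = [53, 48]
enqueue(71): queue = [53, 48, 71]
dequeue(): queue = [48, 71]
enqueue(96): queue = [48, 71, 96]
dequeue(): queue = [71, 96]
dequeue(): queue = [96]
dequeue(): queue = []
enqueue(49): queue = [49]

Answer: 49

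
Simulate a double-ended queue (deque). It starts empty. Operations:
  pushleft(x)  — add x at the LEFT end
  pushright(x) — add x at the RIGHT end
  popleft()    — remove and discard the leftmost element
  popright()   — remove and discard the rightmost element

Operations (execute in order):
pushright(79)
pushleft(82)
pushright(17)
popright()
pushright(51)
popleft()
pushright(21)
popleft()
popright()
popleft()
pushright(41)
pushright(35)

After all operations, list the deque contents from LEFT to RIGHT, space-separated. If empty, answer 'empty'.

pushright(79): [79]
pushleft(82): [82, 79]
pushright(17): [82, 79, 17]
popright(): [82, 79]
pushright(51): [82, 79, 51]
popleft(): [79, 51]
pushright(21): [79, 51, 21]
popleft(): [51, 21]
popright(): [51]
popleft(): []
pushright(41): [41]
pushright(35): [41, 35]

Answer: 41 35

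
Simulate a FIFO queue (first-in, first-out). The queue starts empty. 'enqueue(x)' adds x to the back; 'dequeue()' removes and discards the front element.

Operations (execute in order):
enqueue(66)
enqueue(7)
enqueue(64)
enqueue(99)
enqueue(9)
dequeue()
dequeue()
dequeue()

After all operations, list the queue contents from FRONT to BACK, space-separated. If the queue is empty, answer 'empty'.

Answer: 99 9

Derivation:
enqueue(66): [66]
enqueue(7): [66, 7]
enqueue(64): [66, 7, 64]
enqueue(99): [66, 7, 64, 99]
enqueue(9): [66, 7, 64, 99, 9]
dequeue(): [7, 64, 99, 9]
dequeue(): [64, 99, 9]
dequeue(): [99, 9]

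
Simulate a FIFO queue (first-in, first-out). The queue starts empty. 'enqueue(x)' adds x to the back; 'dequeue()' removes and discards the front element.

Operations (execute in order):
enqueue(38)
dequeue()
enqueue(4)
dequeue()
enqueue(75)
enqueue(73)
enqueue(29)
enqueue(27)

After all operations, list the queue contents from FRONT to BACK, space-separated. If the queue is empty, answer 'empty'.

enqueue(38): [38]
dequeue(): []
enqueue(4): [4]
dequeue(): []
enqueue(75): [75]
enqueue(73): [75, 73]
enqueue(29): [75, 73, 29]
enqueue(27): [75, 73, 29, 27]

Answer: 75 73 29 27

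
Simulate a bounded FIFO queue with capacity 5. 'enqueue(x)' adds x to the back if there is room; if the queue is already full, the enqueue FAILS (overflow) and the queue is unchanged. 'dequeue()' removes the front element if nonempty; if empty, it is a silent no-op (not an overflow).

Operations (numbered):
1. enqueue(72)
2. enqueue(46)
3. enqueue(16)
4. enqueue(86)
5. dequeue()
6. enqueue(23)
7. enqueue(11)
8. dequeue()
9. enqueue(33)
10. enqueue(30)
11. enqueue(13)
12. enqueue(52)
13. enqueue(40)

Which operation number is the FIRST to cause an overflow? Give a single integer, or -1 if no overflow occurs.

Answer: 10

Derivation:
1. enqueue(72): size=1
2. enqueue(46): size=2
3. enqueue(16): size=3
4. enqueue(86): size=4
5. dequeue(): size=3
6. enqueue(23): size=4
7. enqueue(11): size=5
8. dequeue(): size=4
9. enqueue(33): size=5
10. enqueue(30): size=5=cap → OVERFLOW (fail)
11. enqueue(13): size=5=cap → OVERFLOW (fail)
12. enqueue(52): size=5=cap → OVERFLOW (fail)
13. enqueue(40): size=5=cap → OVERFLOW (fail)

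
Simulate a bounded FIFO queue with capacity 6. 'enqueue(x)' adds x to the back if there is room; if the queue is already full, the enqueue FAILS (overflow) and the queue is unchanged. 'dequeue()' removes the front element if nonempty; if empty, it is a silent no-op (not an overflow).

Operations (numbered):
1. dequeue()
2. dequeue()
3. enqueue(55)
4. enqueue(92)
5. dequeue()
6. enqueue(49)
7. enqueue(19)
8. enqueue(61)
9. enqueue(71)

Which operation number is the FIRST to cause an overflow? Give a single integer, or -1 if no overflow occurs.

Answer: -1

Derivation:
1. dequeue(): empty, no-op, size=0
2. dequeue(): empty, no-op, size=0
3. enqueue(55): size=1
4. enqueue(92): size=2
5. dequeue(): size=1
6. enqueue(49): size=2
7. enqueue(19): size=3
8. enqueue(61): size=4
9. enqueue(71): size=5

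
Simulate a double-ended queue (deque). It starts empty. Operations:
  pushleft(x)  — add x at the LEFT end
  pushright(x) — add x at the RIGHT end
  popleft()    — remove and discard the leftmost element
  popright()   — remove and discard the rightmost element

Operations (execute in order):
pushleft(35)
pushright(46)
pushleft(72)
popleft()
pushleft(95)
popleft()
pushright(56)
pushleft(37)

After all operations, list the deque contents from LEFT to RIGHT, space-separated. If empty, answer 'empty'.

pushleft(35): [35]
pushright(46): [35, 46]
pushleft(72): [72, 35, 46]
popleft(): [35, 46]
pushleft(95): [95, 35, 46]
popleft(): [35, 46]
pushright(56): [35, 46, 56]
pushleft(37): [37, 35, 46, 56]

Answer: 37 35 46 56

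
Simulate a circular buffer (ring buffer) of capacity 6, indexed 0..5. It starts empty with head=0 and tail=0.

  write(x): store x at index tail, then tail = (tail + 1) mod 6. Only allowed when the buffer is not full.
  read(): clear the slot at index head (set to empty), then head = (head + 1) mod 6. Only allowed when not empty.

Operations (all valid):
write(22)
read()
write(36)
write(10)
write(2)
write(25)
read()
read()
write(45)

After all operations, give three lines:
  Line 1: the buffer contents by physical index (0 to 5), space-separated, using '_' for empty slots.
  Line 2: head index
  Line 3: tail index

Answer: _ _ _ 2 25 45
3
0

Derivation:
write(22): buf=[22 _ _ _ _ _], head=0, tail=1, size=1
read(): buf=[_ _ _ _ _ _], head=1, tail=1, size=0
write(36): buf=[_ 36 _ _ _ _], head=1, tail=2, size=1
write(10): buf=[_ 36 10 _ _ _], head=1, tail=3, size=2
write(2): buf=[_ 36 10 2 _ _], head=1, tail=4, size=3
write(25): buf=[_ 36 10 2 25 _], head=1, tail=5, size=4
read(): buf=[_ _ 10 2 25 _], head=2, tail=5, size=3
read(): buf=[_ _ _ 2 25 _], head=3, tail=5, size=2
write(45): buf=[_ _ _ 2 25 45], head=3, tail=0, size=3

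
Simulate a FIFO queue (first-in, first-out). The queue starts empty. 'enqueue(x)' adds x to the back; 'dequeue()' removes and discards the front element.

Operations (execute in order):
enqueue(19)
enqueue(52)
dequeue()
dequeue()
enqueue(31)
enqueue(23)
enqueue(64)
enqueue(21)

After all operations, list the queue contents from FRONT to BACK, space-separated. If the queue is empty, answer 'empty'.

Answer: 31 23 64 21

Derivation:
enqueue(19): [19]
enqueue(52): [19, 52]
dequeue(): [52]
dequeue(): []
enqueue(31): [31]
enqueue(23): [31, 23]
enqueue(64): [31, 23, 64]
enqueue(21): [31, 23, 64, 21]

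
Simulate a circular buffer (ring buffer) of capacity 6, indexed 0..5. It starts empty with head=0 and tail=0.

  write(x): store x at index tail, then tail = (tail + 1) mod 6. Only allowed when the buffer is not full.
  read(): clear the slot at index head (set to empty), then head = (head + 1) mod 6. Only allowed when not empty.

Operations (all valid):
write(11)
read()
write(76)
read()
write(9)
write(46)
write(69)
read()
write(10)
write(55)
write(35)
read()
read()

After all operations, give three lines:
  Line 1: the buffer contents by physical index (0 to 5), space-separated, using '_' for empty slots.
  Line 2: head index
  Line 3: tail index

write(11): buf=[11 _ _ _ _ _], head=0, tail=1, size=1
read(): buf=[_ _ _ _ _ _], head=1, tail=1, size=0
write(76): buf=[_ 76 _ _ _ _], head=1, tail=2, size=1
read(): buf=[_ _ _ _ _ _], head=2, tail=2, size=0
write(9): buf=[_ _ 9 _ _ _], head=2, tail=3, size=1
write(46): buf=[_ _ 9 46 _ _], head=2, tail=4, size=2
write(69): buf=[_ _ 9 46 69 _], head=2, tail=5, size=3
read(): buf=[_ _ _ 46 69 _], head=3, tail=5, size=2
write(10): buf=[_ _ _ 46 69 10], head=3, tail=0, size=3
write(55): buf=[55 _ _ 46 69 10], head=3, tail=1, size=4
write(35): buf=[55 35 _ 46 69 10], head=3, tail=2, size=5
read(): buf=[55 35 _ _ 69 10], head=4, tail=2, size=4
read(): buf=[55 35 _ _ _ 10], head=5, tail=2, size=3

Answer: 55 35 _ _ _ 10
5
2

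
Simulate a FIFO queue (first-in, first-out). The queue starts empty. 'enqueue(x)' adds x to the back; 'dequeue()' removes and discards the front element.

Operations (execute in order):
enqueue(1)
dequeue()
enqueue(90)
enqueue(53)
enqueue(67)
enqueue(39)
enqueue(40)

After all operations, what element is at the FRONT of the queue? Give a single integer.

enqueue(1): queue = [1]
dequeue(): queue = []
enqueue(90): queue = [90]
enqueue(53): queue = [90, 53]
enqueue(67): queue = [90, 53, 67]
enqueue(39): queue = [90, 53, 67, 39]
enqueue(40): queue = [90, 53, 67, 39, 40]

Answer: 90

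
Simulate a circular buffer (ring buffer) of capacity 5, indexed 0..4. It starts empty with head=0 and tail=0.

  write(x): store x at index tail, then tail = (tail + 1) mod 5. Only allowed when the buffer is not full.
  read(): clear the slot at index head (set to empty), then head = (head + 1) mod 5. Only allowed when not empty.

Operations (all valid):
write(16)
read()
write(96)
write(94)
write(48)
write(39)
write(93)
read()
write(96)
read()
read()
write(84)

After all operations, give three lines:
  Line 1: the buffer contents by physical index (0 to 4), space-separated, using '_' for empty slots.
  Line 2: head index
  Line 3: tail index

write(16): buf=[16 _ _ _ _], head=0, tail=1, size=1
read(): buf=[_ _ _ _ _], head=1, tail=1, size=0
write(96): buf=[_ 96 _ _ _], head=1, tail=2, size=1
write(94): buf=[_ 96 94 _ _], head=1, tail=3, size=2
write(48): buf=[_ 96 94 48 _], head=1, tail=4, size=3
write(39): buf=[_ 96 94 48 39], head=1, tail=0, size=4
write(93): buf=[93 96 94 48 39], head=1, tail=1, size=5
read(): buf=[93 _ 94 48 39], head=2, tail=1, size=4
write(96): buf=[93 96 94 48 39], head=2, tail=2, size=5
read(): buf=[93 96 _ 48 39], head=3, tail=2, size=4
read(): buf=[93 96 _ _ 39], head=4, tail=2, size=3
write(84): buf=[93 96 84 _ 39], head=4, tail=3, size=4

Answer: 93 96 84 _ 39
4
3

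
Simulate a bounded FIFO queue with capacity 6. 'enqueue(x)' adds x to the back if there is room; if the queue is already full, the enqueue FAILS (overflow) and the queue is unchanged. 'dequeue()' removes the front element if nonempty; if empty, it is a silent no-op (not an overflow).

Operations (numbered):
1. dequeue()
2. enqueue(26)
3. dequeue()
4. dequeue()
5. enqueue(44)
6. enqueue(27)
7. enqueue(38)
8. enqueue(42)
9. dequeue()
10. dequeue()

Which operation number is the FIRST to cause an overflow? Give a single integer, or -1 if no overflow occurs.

1. dequeue(): empty, no-op, size=0
2. enqueue(26): size=1
3. dequeue(): size=0
4. dequeue(): empty, no-op, size=0
5. enqueue(44): size=1
6. enqueue(27): size=2
7. enqueue(38): size=3
8. enqueue(42): size=4
9. dequeue(): size=3
10. dequeue(): size=2

Answer: -1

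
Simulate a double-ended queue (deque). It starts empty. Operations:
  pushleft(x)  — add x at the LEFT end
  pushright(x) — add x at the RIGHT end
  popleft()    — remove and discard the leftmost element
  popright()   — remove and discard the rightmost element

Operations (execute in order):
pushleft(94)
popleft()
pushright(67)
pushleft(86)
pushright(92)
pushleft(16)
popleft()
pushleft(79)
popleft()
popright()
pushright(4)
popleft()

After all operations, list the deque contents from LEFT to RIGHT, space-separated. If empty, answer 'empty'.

Answer: 67 4

Derivation:
pushleft(94): [94]
popleft(): []
pushright(67): [67]
pushleft(86): [86, 67]
pushright(92): [86, 67, 92]
pushleft(16): [16, 86, 67, 92]
popleft(): [86, 67, 92]
pushleft(79): [79, 86, 67, 92]
popleft(): [86, 67, 92]
popright(): [86, 67]
pushright(4): [86, 67, 4]
popleft(): [67, 4]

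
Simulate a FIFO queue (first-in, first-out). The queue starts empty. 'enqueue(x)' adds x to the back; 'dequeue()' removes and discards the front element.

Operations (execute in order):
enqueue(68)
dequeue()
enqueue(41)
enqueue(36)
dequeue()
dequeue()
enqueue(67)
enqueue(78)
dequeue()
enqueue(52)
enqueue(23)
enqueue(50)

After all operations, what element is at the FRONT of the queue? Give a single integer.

Answer: 78

Derivation:
enqueue(68): queue = [68]
dequeue(): queue = []
enqueue(41): queue = [41]
enqueue(36): queue = [41, 36]
dequeue(): queue = [36]
dequeue(): queue = []
enqueue(67): queue = [67]
enqueue(78): queue = [67, 78]
dequeue(): queue = [78]
enqueue(52): queue = [78, 52]
enqueue(23): queue = [78, 52, 23]
enqueue(50): queue = [78, 52, 23, 50]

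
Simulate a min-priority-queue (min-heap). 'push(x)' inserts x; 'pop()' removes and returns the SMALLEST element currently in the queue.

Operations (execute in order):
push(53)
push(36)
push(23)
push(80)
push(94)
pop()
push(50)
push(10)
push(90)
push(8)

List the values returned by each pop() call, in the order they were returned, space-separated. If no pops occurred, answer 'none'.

push(53): heap contents = [53]
push(36): heap contents = [36, 53]
push(23): heap contents = [23, 36, 53]
push(80): heap contents = [23, 36, 53, 80]
push(94): heap contents = [23, 36, 53, 80, 94]
pop() → 23: heap contents = [36, 53, 80, 94]
push(50): heap contents = [36, 50, 53, 80, 94]
push(10): heap contents = [10, 36, 50, 53, 80, 94]
push(90): heap contents = [10, 36, 50, 53, 80, 90, 94]
push(8): heap contents = [8, 10, 36, 50, 53, 80, 90, 94]

Answer: 23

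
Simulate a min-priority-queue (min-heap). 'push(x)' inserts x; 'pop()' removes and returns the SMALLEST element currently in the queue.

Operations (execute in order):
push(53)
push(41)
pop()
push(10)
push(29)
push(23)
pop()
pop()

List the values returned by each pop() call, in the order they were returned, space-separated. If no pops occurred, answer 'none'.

push(53): heap contents = [53]
push(41): heap contents = [41, 53]
pop() → 41: heap contents = [53]
push(10): heap contents = [10, 53]
push(29): heap contents = [10, 29, 53]
push(23): heap contents = [10, 23, 29, 53]
pop() → 10: heap contents = [23, 29, 53]
pop() → 23: heap contents = [29, 53]

Answer: 41 10 23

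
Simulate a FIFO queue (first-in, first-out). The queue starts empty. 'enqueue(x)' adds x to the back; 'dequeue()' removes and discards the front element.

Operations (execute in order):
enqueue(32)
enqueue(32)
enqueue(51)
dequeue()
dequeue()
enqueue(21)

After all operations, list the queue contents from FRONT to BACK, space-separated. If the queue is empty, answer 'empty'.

enqueue(32): [32]
enqueue(32): [32, 32]
enqueue(51): [32, 32, 51]
dequeue(): [32, 51]
dequeue(): [51]
enqueue(21): [51, 21]

Answer: 51 21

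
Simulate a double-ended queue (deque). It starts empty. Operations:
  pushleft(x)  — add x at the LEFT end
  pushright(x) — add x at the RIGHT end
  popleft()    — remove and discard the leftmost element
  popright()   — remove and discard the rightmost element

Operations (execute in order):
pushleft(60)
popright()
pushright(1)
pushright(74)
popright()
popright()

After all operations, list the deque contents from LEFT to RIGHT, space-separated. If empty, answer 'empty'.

pushleft(60): [60]
popright(): []
pushright(1): [1]
pushright(74): [1, 74]
popright(): [1]
popright(): []

Answer: empty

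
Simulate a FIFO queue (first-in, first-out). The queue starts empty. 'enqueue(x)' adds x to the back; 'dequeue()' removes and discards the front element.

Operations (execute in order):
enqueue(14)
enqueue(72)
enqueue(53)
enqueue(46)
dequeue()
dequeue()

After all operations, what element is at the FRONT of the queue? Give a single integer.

enqueue(14): queue = [14]
enqueue(72): queue = [14, 72]
enqueue(53): queue = [14, 72, 53]
enqueue(46): queue = [14, 72, 53, 46]
dequeue(): queue = [72, 53, 46]
dequeue(): queue = [53, 46]

Answer: 53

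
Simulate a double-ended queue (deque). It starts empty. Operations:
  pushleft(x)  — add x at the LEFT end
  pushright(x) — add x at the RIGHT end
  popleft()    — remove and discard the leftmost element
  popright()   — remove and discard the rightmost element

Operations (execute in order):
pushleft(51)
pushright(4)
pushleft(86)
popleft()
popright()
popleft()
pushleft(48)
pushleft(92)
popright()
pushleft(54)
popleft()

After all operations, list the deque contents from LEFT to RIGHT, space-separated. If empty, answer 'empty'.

Answer: 92

Derivation:
pushleft(51): [51]
pushright(4): [51, 4]
pushleft(86): [86, 51, 4]
popleft(): [51, 4]
popright(): [51]
popleft(): []
pushleft(48): [48]
pushleft(92): [92, 48]
popright(): [92]
pushleft(54): [54, 92]
popleft(): [92]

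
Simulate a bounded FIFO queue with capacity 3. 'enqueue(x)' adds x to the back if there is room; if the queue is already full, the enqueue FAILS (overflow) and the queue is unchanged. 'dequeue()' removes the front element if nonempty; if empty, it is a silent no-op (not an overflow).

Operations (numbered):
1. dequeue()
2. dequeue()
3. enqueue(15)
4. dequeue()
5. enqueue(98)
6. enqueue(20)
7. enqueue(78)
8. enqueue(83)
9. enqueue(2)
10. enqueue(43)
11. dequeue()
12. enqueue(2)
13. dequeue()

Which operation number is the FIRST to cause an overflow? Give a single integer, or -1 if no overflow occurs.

Answer: 8

Derivation:
1. dequeue(): empty, no-op, size=0
2. dequeue(): empty, no-op, size=0
3. enqueue(15): size=1
4. dequeue(): size=0
5. enqueue(98): size=1
6. enqueue(20): size=2
7. enqueue(78): size=3
8. enqueue(83): size=3=cap → OVERFLOW (fail)
9. enqueue(2): size=3=cap → OVERFLOW (fail)
10. enqueue(43): size=3=cap → OVERFLOW (fail)
11. dequeue(): size=2
12. enqueue(2): size=3
13. dequeue(): size=2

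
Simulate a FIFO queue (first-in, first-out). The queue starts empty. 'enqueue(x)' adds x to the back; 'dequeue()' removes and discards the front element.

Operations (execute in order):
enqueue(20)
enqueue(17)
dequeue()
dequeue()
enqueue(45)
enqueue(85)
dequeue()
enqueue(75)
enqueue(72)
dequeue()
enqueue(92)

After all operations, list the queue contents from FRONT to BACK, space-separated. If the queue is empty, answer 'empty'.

enqueue(20): [20]
enqueue(17): [20, 17]
dequeue(): [17]
dequeue(): []
enqueue(45): [45]
enqueue(85): [45, 85]
dequeue(): [85]
enqueue(75): [85, 75]
enqueue(72): [85, 75, 72]
dequeue(): [75, 72]
enqueue(92): [75, 72, 92]

Answer: 75 72 92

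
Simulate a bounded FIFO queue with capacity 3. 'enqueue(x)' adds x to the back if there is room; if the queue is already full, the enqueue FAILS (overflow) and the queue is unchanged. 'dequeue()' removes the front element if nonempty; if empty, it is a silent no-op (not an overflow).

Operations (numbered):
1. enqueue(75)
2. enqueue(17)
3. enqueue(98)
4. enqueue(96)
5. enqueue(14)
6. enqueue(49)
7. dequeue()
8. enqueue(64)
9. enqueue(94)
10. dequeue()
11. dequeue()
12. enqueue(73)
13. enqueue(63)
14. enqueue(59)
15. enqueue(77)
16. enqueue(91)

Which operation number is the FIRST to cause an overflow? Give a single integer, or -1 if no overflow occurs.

1. enqueue(75): size=1
2. enqueue(17): size=2
3. enqueue(98): size=3
4. enqueue(96): size=3=cap → OVERFLOW (fail)
5. enqueue(14): size=3=cap → OVERFLOW (fail)
6. enqueue(49): size=3=cap → OVERFLOW (fail)
7. dequeue(): size=2
8. enqueue(64): size=3
9. enqueue(94): size=3=cap → OVERFLOW (fail)
10. dequeue(): size=2
11. dequeue(): size=1
12. enqueue(73): size=2
13. enqueue(63): size=3
14. enqueue(59): size=3=cap → OVERFLOW (fail)
15. enqueue(77): size=3=cap → OVERFLOW (fail)
16. enqueue(91): size=3=cap → OVERFLOW (fail)

Answer: 4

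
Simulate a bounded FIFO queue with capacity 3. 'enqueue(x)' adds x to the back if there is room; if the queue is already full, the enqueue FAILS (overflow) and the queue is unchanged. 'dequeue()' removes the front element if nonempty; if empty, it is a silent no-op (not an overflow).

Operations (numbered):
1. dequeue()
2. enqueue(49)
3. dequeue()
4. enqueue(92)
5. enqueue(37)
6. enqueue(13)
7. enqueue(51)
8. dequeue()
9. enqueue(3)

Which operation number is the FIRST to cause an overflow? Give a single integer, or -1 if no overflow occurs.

Answer: 7

Derivation:
1. dequeue(): empty, no-op, size=0
2. enqueue(49): size=1
3. dequeue(): size=0
4. enqueue(92): size=1
5. enqueue(37): size=2
6. enqueue(13): size=3
7. enqueue(51): size=3=cap → OVERFLOW (fail)
8. dequeue(): size=2
9. enqueue(3): size=3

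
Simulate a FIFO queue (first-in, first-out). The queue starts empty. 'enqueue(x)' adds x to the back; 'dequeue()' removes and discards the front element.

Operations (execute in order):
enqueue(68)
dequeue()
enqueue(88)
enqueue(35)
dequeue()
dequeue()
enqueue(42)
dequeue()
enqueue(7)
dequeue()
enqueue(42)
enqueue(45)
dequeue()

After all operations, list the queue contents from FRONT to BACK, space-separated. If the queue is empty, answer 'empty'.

enqueue(68): [68]
dequeue(): []
enqueue(88): [88]
enqueue(35): [88, 35]
dequeue(): [35]
dequeue(): []
enqueue(42): [42]
dequeue(): []
enqueue(7): [7]
dequeue(): []
enqueue(42): [42]
enqueue(45): [42, 45]
dequeue(): [45]

Answer: 45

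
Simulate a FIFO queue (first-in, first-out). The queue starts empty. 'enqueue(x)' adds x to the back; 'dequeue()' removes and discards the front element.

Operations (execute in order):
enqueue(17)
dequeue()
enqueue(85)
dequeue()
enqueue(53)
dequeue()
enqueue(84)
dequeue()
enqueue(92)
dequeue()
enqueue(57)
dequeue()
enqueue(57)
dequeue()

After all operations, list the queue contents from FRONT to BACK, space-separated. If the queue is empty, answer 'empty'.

enqueue(17): [17]
dequeue(): []
enqueue(85): [85]
dequeue(): []
enqueue(53): [53]
dequeue(): []
enqueue(84): [84]
dequeue(): []
enqueue(92): [92]
dequeue(): []
enqueue(57): [57]
dequeue(): []
enqueue(57): [57]
dequeue(): []

Answer: empty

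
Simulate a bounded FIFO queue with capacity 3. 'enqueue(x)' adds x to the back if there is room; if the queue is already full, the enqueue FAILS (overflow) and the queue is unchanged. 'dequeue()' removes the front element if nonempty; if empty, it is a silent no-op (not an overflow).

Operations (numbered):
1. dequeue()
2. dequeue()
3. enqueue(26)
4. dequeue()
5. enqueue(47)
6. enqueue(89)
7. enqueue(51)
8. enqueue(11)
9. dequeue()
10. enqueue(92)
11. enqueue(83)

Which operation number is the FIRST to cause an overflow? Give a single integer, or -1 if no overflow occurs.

1. dequeue(): empty, no-op, size=0
2. dequeue(): empty, no-op, size=0
3. enqueue(26): size=1
4. dequeue(): size=0
5. enqueue(47): size=1
6. enqueue(89): size=2
7. enqueue(51): size=3
8. enqueue(11): size=3=cap → OVERFLOW (fail)
9. dequeue(): size=2
10. enqueue(92): size=3
11. enqueue(83): size=3=cap → OVERFLOW (fail)

Answer: 8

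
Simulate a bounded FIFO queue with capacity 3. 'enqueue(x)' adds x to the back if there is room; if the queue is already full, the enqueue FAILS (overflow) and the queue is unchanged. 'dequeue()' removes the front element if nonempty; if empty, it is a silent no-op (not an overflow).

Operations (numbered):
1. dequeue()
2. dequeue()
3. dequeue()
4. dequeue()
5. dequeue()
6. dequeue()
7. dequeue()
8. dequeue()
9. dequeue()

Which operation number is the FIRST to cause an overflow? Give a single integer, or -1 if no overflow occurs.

Answer: -1

Derivation:
1. dequeue(): empty, no-op, size=0
2. dequeue(): empty, no-op, size=0
3. dequeue(): empty, no-op, size=0
4. dequeue(): empty, no-op, size=0
5. dequeue(): empty, no-op, size=0
6. dequeue(): empty, no-op, size=0
7. dequeue(): empty, no-op, size=0
8. dequeue(): empty, no-op, size=0
9. dequeue(): empty, no-op, size=0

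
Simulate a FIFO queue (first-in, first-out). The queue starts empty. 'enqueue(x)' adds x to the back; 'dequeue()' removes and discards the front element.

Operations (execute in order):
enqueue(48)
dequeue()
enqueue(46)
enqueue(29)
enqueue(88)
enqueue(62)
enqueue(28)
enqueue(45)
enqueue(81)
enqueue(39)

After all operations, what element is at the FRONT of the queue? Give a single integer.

enqueue(48): queue = [48]
dequeue(): queue = []
enqueue(46): queue = [46]
enqueue(29): queue = [46, 29]
enqueue(88): queue = [46, 29, 88]
enqueue(62): queue = [46, 29, 88, 62]
enqueue(28): queue = [46, 29, 88, 62, 28]
enqueue(45): queue = [46, 29, 88, 62, 28, 45]
enqueue(81): queue = [46, 29, 88, 62, 28, 45, 81]
enqueue(39): queue = [46, 29, 88, 62, 28, 45, 81, 39]

Answer: 46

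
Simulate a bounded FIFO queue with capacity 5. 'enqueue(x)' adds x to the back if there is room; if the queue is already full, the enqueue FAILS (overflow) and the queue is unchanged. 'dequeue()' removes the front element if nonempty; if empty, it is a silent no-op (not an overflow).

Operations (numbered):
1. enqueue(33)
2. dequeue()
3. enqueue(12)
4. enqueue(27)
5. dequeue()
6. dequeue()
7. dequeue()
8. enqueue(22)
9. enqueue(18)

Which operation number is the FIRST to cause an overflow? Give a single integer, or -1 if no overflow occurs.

Answer: -1

Derivation:
1. enqueue(33): size=1
2. dequeue(): size=0
3. enqueue(12): size=1
4. enqueue(27): size=2
5. dequeue(): size=1
6. dequeue(): size=0
7. dequeue(): empty, no-op, size=0
8. enqueue(22): size=1
9. enqueue(18): size=2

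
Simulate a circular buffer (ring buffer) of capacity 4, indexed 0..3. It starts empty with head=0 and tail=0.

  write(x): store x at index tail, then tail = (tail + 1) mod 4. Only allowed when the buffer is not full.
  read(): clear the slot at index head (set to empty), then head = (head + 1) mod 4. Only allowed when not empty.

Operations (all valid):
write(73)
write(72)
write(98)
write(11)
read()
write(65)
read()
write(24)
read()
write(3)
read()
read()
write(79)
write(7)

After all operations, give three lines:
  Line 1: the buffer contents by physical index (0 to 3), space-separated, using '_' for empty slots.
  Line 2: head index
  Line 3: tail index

write(73): buf=[73 _ _ _], head=0, tail=1, size=1
write(72): buf=[73 72 _ _], head=0, tail=2, size=2
write(98): buf=[73 72 98 _], head=0, tail=3, size=3
write(11): buf=[73 72 98 11], head=0, tail=0, size=4
read(): buf=[_ 72 98 11], head=1, tail=0, size=3
write(65): buf=[65 72 98 11], head=1, tail=1, size=4
read(): buf=[65 _ 98 11], head=2, tail=1, size=3
write(24): buf=[65 24 98 11], head=2, tail=2, size=4
read(): buf=[65 24 _ 11], head=3, tail=2, size=3
write(3): buf=[65 24 3 11], head=3, tail=3, size=4
read(): buf=[65 24 3 _], head=0, tail=3, size=3
read(): buf=[_ 24 3 _], head=1, tail=3, size=2
write(79): buf=[_ 24 3 79], head=1, tail=0, size=3
write(7): buf=[7 24 3 79], head=1, tail=1, size=4

Answer: 7 24 3 79
1
1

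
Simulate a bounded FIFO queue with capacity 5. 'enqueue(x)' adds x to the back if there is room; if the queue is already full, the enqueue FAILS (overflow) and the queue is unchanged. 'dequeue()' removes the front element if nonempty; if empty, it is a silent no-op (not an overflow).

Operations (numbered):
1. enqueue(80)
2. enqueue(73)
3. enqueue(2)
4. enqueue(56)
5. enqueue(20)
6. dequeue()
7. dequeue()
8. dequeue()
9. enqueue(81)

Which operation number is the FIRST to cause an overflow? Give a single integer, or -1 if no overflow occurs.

Answer: -1

Derivation:
1. enqueue(80): size=1
2. enqueue(73): size=2
3. enqueue(2): size=3
4. enqueue(56): size=4
5. enqueue(20): size=5
6. dequeue(): size=4
7. dequeue(): size=3
8. dequeue(): size=2
9. enqueue(81): size=3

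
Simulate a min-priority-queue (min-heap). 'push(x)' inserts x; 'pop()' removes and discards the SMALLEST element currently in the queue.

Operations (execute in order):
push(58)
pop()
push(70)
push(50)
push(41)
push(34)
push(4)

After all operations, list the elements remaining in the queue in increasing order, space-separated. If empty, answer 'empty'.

push(58): heap contents = [58]
pop() → 58: heap contents = []
push(70): heap contents = [70]
push(50): heap contents = [50, 70]
push(41): heap contents = [41, 50, 70]
push(34): heap contents = [34, 41, 50, 70]
push(4): heap contents = [4, 34, 41, 50, 70]

Answer: 4 34 41 50 70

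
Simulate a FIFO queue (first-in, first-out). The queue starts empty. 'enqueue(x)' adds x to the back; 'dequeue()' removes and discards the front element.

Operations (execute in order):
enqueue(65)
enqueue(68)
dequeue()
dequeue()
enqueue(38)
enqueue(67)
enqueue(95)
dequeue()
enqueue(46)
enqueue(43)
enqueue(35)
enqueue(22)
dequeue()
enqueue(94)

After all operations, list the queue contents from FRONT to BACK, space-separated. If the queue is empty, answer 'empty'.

enqueue(65): [65]
enqueue(68): [65, 68]
dequeue(): [68]
dequeue(): []
enqueue(38): [38]
enqueue(67): [38, 67]
enqueue(95): [38, 67, 95]
dequeue(): [67, 95]
enqueue(46): [67, 95, 46]
enqueue(43): [67, 95, 46, 43]
enqueue(35): [67, 95, 46, 43, 35]
enqueue(22): [67, 95, 46, 43, 35, 22]
dequeue(): [95, 46, 43, 35, 22]
enqueue(94): [95, 46, 43, 35, 22, 94]

Answer: 95 46 43 35 22 94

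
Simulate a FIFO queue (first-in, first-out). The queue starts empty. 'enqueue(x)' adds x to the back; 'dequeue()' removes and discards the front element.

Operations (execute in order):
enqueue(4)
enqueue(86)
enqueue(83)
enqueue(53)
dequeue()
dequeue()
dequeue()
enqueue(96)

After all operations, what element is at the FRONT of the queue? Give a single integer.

Answer: 53

Derivation:
enqueue(4): queue = [4]
enqueue(86): queue = [4, 86]
enqueue(83): queue = [4, 86, 83]
enqueue(53): queue = [4, 86, 83, 53]
dequeue(): queue = [86, 83, 53]
dequeue(): queue = [83, 53]
dequeue(): queue = [53]
enqueue(96): queue = [53, 96]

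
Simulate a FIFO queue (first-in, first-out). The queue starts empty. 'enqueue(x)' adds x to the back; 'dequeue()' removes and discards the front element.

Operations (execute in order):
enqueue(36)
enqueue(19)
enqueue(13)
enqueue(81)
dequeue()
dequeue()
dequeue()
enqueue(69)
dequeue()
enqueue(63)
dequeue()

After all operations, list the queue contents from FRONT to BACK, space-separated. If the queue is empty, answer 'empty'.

enqueue(36): [36]
enqueue(19): [36, 19]
enqueue(13): [36, 19, 13]
enqueue(81): [36, 19, 13, 81]
dequeue(): [19, 13, 81]
dequeue(): [13, 81]
dequeue(): [81]
enqueue(69): [81, 69]
dequeue(): [69]
enqueue(63): [69, 63]
dequeue(): [63]

Answer: 63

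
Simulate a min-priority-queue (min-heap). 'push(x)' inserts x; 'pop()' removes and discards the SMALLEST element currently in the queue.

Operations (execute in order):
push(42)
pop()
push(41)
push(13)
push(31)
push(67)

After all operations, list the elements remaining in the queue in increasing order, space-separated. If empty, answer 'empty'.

Answer: 13 31 41 67

Derivation:
push(42): heap contents = [42]
pop() → 42: heap contents = []
push(41): heap contents = [41]
push(13): heap contents = [13, 41]
push(31): heap contents = [13, 31, 41]
push(67): heap contents = [13, 31, 41, 67]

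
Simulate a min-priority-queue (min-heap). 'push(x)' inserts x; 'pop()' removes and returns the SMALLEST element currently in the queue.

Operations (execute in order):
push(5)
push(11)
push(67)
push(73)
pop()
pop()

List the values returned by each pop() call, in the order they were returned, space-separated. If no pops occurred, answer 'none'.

Answer: 5 11

Derivation:
push(5): heap contents = [5]
push(11): heap contents = [5, 11]
push(67): heap contents = [5, 11, 67]
push(73): heap contents = [5, 11, 67, 73]
pop() → 5: heap contents = [11, 67, 73]
pop() → 11: heap contents = [67, 73]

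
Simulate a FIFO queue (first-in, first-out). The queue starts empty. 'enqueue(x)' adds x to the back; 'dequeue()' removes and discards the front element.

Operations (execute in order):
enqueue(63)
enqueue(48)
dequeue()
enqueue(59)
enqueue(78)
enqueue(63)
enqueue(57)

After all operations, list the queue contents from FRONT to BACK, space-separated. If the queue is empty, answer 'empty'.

Answer: 48 59 78 63 57

Derivation:
enqueue(63): [63]
enqueue(48): [63, 48]
dequeue(): [48]
enqueue(59): [48, 59]
enqueue(78): [48, 59, 78]
enqueue(63): [48, 59, 78, 63]
enqueue(57): [48, 59, 78, 63, 57]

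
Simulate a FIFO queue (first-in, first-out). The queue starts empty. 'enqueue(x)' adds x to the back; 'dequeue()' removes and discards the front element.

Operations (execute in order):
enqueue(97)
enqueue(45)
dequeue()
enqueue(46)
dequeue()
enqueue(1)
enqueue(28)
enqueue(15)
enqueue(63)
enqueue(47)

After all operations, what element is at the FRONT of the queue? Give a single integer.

enqueue(97): queue = [97]
enqueue(45): queue = [97, 45]
dequeue(): queue = [45]
enqueue(46): queue = [45, 46]
dequeue(): queue = [46]
enqueue(1): queue = [46, 1]
enqueue(28): queue = [46, 1, 28]
enqueue(15): queue = [46, 1, 28, 15]
enqueue(63): queue = [46, 1, 28, 15, 63]
enqueue(47): queue = [46, 1, 28, 15, 63, 47]

Answer: 46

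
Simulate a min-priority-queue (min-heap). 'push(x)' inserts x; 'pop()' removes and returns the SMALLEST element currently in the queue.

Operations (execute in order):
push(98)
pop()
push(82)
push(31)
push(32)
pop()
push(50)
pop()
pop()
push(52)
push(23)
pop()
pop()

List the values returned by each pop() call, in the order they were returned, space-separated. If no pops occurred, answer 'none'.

Answer: 98 31 32 50 23 52

Derivation:
push(98): heap contents = [98]
pop() → 98: heap contents = []
push(82): heap contents = [82]
push(31): heap contents = [31, 82]
push(32): heap contents = [31, 32, 82]
pop() → 31: heap contents = [32, 82]
push(50): heap contents = [32, 50, 82]
pop() → 32: heap contents = [50, 82]
pop() → 50: heap contents = [82]
push(52): heap contents = [52, 82]
push(23): heap contents = [23, 52, 82]
pop() → 23: heap contents = [52, 82]
pop() → 52: heap contents = [82]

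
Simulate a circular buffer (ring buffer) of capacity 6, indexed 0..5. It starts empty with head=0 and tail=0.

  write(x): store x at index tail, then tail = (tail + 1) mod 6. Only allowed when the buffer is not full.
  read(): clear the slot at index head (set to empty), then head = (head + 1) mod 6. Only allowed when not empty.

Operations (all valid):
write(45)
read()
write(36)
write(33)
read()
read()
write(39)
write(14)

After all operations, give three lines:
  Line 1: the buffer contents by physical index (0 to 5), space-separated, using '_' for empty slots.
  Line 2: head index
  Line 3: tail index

write(45): buf=[45 _ _ _ _ _], head=0, tail=1, size=1
read(): buf=[_ _ _ _ _ _], head=1, tail=1, size=0
write(36): buf=[_ 36 _ _ _ _], head=1, tail=2, size=1
write(33): buf=[_ 36 33 _ _ _], head=1, tail=3, size=2
read(): buf=[_ _ 33 _ _ _], head=2, tail=3, size=1
read(): buf=[_ _ _ _ _ _], head=3, tail=3, size=0
write(39): buf=[_ _ _ 39 _ _], head=3, tail=4, size=1
write(14): buf=[_ _ _ 39 14 _], head=3, tail=5, size=2

Answer: _ _ _ 39 14 _
3
5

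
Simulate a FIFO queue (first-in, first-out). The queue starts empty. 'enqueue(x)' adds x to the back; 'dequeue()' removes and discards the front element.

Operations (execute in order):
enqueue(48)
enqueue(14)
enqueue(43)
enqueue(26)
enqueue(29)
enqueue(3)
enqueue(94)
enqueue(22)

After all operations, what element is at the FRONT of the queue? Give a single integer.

enqueue(48): queue = [48]
enqueue(14): queue = [48, 14]
enqueue(43): queue = [48, 14, 43]
enqueue(26): queue = [48, 14, 43, 26]
enqueue(29): queue = [48, 14, 43, 26, 29]
enqueue(3): queue = [48, 14, 43, 26, 29, 3]
enqueue(94): queue = [48, 14, 43, 26, 29, 3, 94]
enqueue(22): queue = [48, 14, 43, 26, 29, 3, 94, 22]

Answer: 48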